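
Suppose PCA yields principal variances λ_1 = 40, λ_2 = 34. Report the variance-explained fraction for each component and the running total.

Step 1 — total variance = trace(Sigma) = Σ λ_i = 40 + 34 = 74.

Step 2 — fraction explained by component i = λ_i / Σ λ:
  PC1: 40/74 = 0.5405
  PC2: 34/74 = 0.4595

Step 3 — cumulative fraction after k components = (λ_1 + ... + λ_k) / Σ λ:
  k = 1: 40/74 = 0.5405
  k = 2: (40 + 34)/74 = 74/74 = 1

Summary (fraction, with percent):

explained: PC1 0.5405 (54.05%), PC2 0.4595 (45.95%);  cumulative: 0.5405, 1


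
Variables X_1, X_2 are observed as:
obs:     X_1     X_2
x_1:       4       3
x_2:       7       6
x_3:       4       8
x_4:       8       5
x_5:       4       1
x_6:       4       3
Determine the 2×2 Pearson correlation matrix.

Step 1 — column means:
  mean(X_1) = (4 + 7 + 4 + 8 + 4 + 4) / 6 = 31/6 = 5.1667
  mean(X_2) = (3 + 6 + 8 + 5 + 1 + 3) / 6 = 26/6 = 4.3333

Step 2 — sample variances and covariances s[i,j] = (1/(n-1)) · Σ_k (x_{k,i} - mean_i) · (x_{k,j} - mean_j), with n-1 = 5:
  s[X_1,X_1] = ((-1.1667)·(-1.1667) + (1.8333)·(1.8333) + (-1.1667)·(-1.1667) + (2.8333)·(2.8333) + (-1.1667)·(-1.1667) + (-1.1667)·(-1.1667)) / 5 = 16.8333/5 = 3.3667
  s[X_1,X_2] = ((-1.1667)·(-1.3333) + (1.8333)·(1.6667) + (-1.1667)·(3.6667) + (2.8333)·(0.6667) + (-1.1667)·(-3.3333) + (-1.1667)·(-1.3333)) / 5 = 7.6667/5 = 1.5333
  s[X_2,X_2] = ((-1.3333)·(-1.3333) + (1.6667)·(1.6667) + (3.6667)·(3.6667) + (0.6667)·(0.6667) + (-3.3333)·(-3.3333) + (-1.3333)·(-1.3333)) / 5 = 31.3333/5 = 6.2667
  Sample standard deviations s_i = √(s[i,i]):
  s(X_1) = √(3.3667) = 1.8348
  s(X_2) = √(6.2667) = 2.5033

Step 3 — r_{ij} = s_{ij} / (s_i · s_j):
  r[X_1,X_1] = 1 (diagonal).
  r[X_1,X_2] = 1.5333 / (1.8348 · 2.5033) = 1.5333 / 4.5932 = 0.3338
  r[X_2,X_2] = 1 (diagonal).

R is symmetric with unit diagonal. Assembling:

R = [[1, 0.3338],
 [0.3338, 1]]


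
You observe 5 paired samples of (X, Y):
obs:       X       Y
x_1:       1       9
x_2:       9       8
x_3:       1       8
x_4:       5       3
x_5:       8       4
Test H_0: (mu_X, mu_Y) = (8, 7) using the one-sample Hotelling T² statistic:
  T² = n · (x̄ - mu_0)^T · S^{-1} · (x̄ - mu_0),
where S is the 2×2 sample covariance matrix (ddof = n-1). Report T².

Step 1 — sample mean vector:
  mean(X) = (1 + 9 + 1 + 5 + 8) / 5 = 24/5 = 4.8
  mean(Y) = (9 + 8 + 8 + 3 + 4) / 5 = 32/5 = 6.4
  x̄ = (4.8, 6.4),  deviation x̄ - mu_0 = (4.8, 6.4) - (8, 7) = (-3.2, -0.6).

Step 2 — sample covariance matrix, S[i,j] = (1/(n-1)) · Σ_k (x_{k,i} - mean_i) · (x_{k,j} - mean_j), divisor n-1 = 4:
  S[X,X] = ((-3.8)·(-3.8) + (4.2)·(4.2) + (-3.8)·(-3.8) + (0.2)·(0.2) + (3.2)·(3.2)) / 4 = 56.8/4 = 14.2
  S[X,Y] = ((-3.8)·(2.6) + (4.2)·(1.6) + (-3.8)·(1.6) + (0.2)·(-3.4) + (3.2)·(-2.4)) / 4 = -17.6/4 = -4.4
  S[Y,Y] = ((2.6)·(2.6) + (1.6)·(1.6) + (1.6)·(1.6) + (-3.4)·(-3.4) + (-2.4)·(-2.4)) / 4 = 29.2/4 = 7.3
  S = [[14.2, -4.4],
 [-4.4, 7.3]].

Step 3 — invert S. det(S) = 14.2·7.3 - (-4.4)² = 84.3.
  S^{-1} = (1/det) · [[d, -b], [-b, a]] = [[0.0866, 0.0522],
 [0.0522, 0.1684]].

Step 4 — quadratic form (x̄ - mu_0)^T · S^{-1} · (x̄ - mu_0):
  S^{-1} · (x̄ - mu_0) = (-0.3084, -0.2681),
  (x̄ - mu_0)^T · [...] = (-3.2)·(-0.3084) + (-0.6)·(-0.2681) = 1.1478.

Step 5 — scale by n: T² = 5 · 1.1478 = 5.739.

T² ≈ 5.739


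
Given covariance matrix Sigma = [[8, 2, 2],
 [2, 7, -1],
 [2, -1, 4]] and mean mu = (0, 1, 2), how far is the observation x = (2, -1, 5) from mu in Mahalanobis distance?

Step 1 — centre the observation: (x - mu) = (2, -2, 3).

Step 2 — invert Sigma (cofactor / det for 3×3, or solve directly):
  Sigma^{-1} = [[0.1646, -0.061, -0.0976],
 [-0.061, 0.1707, 0.0732],
 [-0.0976, 0.0732, 0.3171]].

Step 3 — form the quadratic (x - mu)^T · Sigma^{-1} · (x - mu):
  Sigma^{-1} · (x - mu) = (0.1585, -0.2439, 0.6098).
  (x - mu)^T · [Sigma^{-1} · (x - mu)] = (2)·(0.1585) + (-2)·(-0.2439) + (3)·(0.6098) = 2.6341.

Step 4 — take square root: d = √(2.6341) ≈ 1.623.

d(x, mu) = √(2.6341) ≈ 1.623


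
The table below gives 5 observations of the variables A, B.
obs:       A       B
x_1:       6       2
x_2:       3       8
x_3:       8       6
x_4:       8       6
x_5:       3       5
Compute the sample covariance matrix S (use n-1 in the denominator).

Step 1 — column means:
  mean(A) = (6 + 3 + 8 + 8 + 3) / 5 = 28/5 = 5.6
  mean(B) = (2 + 8 + 6 + 6 + 5) / 5 = 27/5 = 5.4

Step 2 — sample covariance S[i,j] = (1/(n-1)) · Σ_k (x_{k,i} - mean_i) · (x_{k,j} - mean_j), with n-1 = 4.
  S[A,A] = ((0.4)·(0.4) + (-2.6)·(-2.6) + (2.4)·(2.4) + (2.4)·(2.4) + (-2.6)·(-2.6)) / 4 = 25.2/4 = 6.3
  S[A,B] = ((0.4)·(-3.4) + (-2.6)·(2.6) + (2.4)·(0.6) + (2.4)·(0.6) + (-2.6)·(-0.4)) / 4 = -4.2/4 = -1.05
  S[B,B] = ((-3.4)·(-3.4) + (2.6)·(2.6) + (0.6)·(0.6) + (0.6)·(0.6) + (-0.4)·(-0.4)) / 4 = 19.2/4 = 4.8

S is symmetric (S[j,i] = S[i,j]). Assembling:

S = [[6.3, -1.05],
 [-1.05, 4.8]]


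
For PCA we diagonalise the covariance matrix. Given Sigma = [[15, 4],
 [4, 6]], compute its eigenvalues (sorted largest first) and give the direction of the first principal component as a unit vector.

Step 1 — characteristic polynomial of 2×2 Sigma:
  det(Sigma - λI) = λ² - trace · λ + det = 0.
  trace = 15 + 6 = 21, det = 15·6 - (4)² = 74.
Step 2 — discriminant:
  Δ = trace² - 4·det = 441 - 296 = 145.
Step 3 — eigenvalues:
  λ = (trace ± √Δ)/2 = (21 ± 12.0416)/2,
  λ_1 = 16.5208,  λ_2 = 4.4792.

Step 4 — unit eigenvector for λ_1: solve (Sigma - λ_1 I)v = 0. First row:
  (15 - 16.5208)·v_x + (4)·v_y = 0, i.e. (-1.5208)·v_x + (4)·v_y = 0,
  so v ∝ (b, λ_1 - a) = (4, 1.5208) = u.
  ||u|| = √((4)² + (1.5208)²) = √(18.3128) ≈ 4.2793,
  v_1 = u/||u|| ≈ (0.9347, 0.3554) (||v_1|| = 1).

λ_1 = 16.5208,  λ_2 = 4.4792;  v_1 ≈ (0.9347, 0.3554)


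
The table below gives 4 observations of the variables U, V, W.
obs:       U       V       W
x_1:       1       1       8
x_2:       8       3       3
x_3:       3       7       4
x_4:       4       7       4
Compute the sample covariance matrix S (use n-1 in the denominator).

Step 1 — column means:
  mean(U) = (1 + 8 + 3 + 4) / 4 = 16/4 = 4
  mean(V) = (1 + 3 + 7 + 7) / 4 = 18/4 = 4.5
  mean(W) = (8 + 3 + 4 + 4) / 4 = 19/4 = 4.75

Step 2 — sample covariance S[i,j] = (1/(n-1)) · Σ_k (x_{k,i} - mean_i) · (x_{k,j} - mean_j), with n-1 = 3.
  S[U,U] = ((-3)·(-3) + (4)·(4) + (-1)·(-1) + (0)·(0)) / 3 = 26/3 = 8.6667
  S[U,V] = ((-3)·(-3.5) + (4)·(-1.5) + (-1)·(2.5) + (0)·(2.5)) / 3 = 2/3 = 0.6667
  S[U,W] = ((-3)·(3.25) + (4)·(-1.75) + (-1)·(-0.75) + (0)·(-0.75)) / 3 = -16/3 = -5.3333
  S[V,V] = ((-3.5)·(-3.5) + (-1.5)·(-1.5) + (2.5)·(2.5) + (2.5)·(2.5)) / 3 = 27/3 = 9
  S[V,W] = ((-3.5)·(3.25) + (-1.5)·(-1.75) + (2.5)·(-0.75) + (2.5)·(-0.75)) / 3 = -12.5/3 = -4.1667
  S[W,W] = ((3.25)·(3.25) + (-1.75)·(-1.75) + (-0.75)·(-0.75) + (-0.75)·(-0.75)) / 3 = 14.75/3 = 4.9167

S is symmetric (S[j,i] = S[i,j]). Assembling:

S = [[8.6667, 0.6667, -5.3333],
 [0.6667, 9, -4.1667],
 [-5.3333, -4.1667, 4.9167]]


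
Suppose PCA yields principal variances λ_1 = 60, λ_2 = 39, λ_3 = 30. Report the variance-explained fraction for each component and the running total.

Step 1 — total variance = trace(Sigma) = Σ λ_i = 60 + 39 + 30 = 129.

Step 2 — fraction explained by component i = λ_i / Σ λ:
  PC1: 60/129 = 0.4651
  PC2: 39/129 = 0.3023
  PC3: 30/129 = 0.2326

Step 3 — cumulative fraction after k components = (λ_1 + ... + λ_k) / Σ λ:
  k = 1: 60/129 = 0.4651
  k = 2: (60 + 39)/129 = 99/129 = 0.7674
  k = 3: (60 + 39 + 30)/129 = 129/129 = 1

Summary (fraction, with percent):

explained: PC1 0.4651 (46.51%), PC2 0.3023 (30.23%), PC3 0.2326 (23.26%);  cumulative: 0.4651, 0.7674, 1


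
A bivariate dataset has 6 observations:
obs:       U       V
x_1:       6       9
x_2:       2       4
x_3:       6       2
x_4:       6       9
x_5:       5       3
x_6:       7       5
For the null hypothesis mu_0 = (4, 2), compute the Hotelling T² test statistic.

Step 1 — sample mean vector:
  mean(U) = (6 + 2 + 6 + 6 + 5 + 7) / 6 = 32/6 = 5.3333
  mean(V) = (9 + 4 + 2 + 9 + 3 + 5) / 6 = 32/6 = 5.3333
  x̄ = (5.3333, 5.3333),  deviation x̄ - mu_0 = (5.3333, 5.3333) - (4, 2) = (1.3333, 3.3333).

Step 2 — sample covariance matrix, S[i,j] = (1/(n-1)) · Σ_k (x_{k,i} - mean_i) · (x_{k,j} - mean_j), divisor n-1 = 5:
  S[U,U] = ((0.6667)·(0.6667) + (-3.3333)·(-3.3333) + (0.6667)·(0.6667) + (0.6667)·(0.6667) + (-0.3333)·(-0.3333) + (1.6667)·(1.6667)) / 5 = 15.3333/5 = 3.0667
  S[U,V] = ((0.6667)·(3.6667) + (-3.3333)·(-1.3333) + (0.6667)·(-3.3333) + (0.6667)·(3.6667) + (-0.3333)·(-2.3333) + (1.6667)·(-0.3333)) / 5 = 7.3333/5 = 1.4667
  S[V,V] = ((3.6667)·(3.6667) + (-1.3333)·(-1.3333) + (-3.3333)·(-3.3333) + (3.6667)·(3.6667) + (-2.3333)·(-2.3333) + (-0.3333)·(-0.3333)) / 5 = 45.3333/5 = 9.0667
  S = [[3.0667, 1.4667],
 [1.4667, 9.0667]].

Step 3 — invert S. det(S) = 3.0667·9.0667 - (1.4667)² = 25.6533.
  S^{-1} = (1/det) · [[d, -b], [-b, a]] = [[0.3534, -0.0572],
 [-0.0572, 0.1195]].

Step 4 — quadratic form (x̄ - mu_0)^T · S^{-1} · (x̄ - mu_0):
  S^{-1} · (x̄ - mu_0) = (0.2807, 0.3222),
  (x̄ - mu_0)^T · [...] = (1.3333)·(0.2807) + (3.3333)·(0.3222) = 1.4484.

Step 5 — scale by n: T² = 6 · 1.4484 = 8.6902.

T² ≈ 8.6902


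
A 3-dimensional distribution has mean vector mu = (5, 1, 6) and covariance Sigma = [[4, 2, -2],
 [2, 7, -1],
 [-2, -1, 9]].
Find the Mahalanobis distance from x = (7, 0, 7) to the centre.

Step 1 — centre the observation: (x - mu) = (2, -1, 1).

Step 2 — invert Sigma (cofactor / det for 3×3, or solve directly):
  Sigma^{-1} = [[0.3229, -0.0833, 0.0625],
 [-0.0833, 0.1667, 0],
 [0.0625, 0, 0.125]].

Step 3 — form the quadratic (x - mu)^T · Sigma^{-1} · (x - mu):
  Sigma^{-1} · (x - mu) = (0.7917, -0.3333, 0.25).
  (x - mu)^T · [Sigma^{-1} · (x - mu)] = (2)·(0.7917) + (-1)·(-0.3333) + (1)·(0.25) = 2.1667.

Step 4 — take square root: d = √(2.1667) ≈ 1.472.

d(x, mu) = √(2.1667) ≈ 1.472


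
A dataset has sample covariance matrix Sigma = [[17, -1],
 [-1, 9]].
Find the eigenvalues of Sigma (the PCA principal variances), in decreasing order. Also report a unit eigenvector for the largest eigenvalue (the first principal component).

Step 1 — characteristic polynomial of 2×2 Sigma:
  det(Sigma - λI) = λ² - trace · λ + det = 0.
  trace = 17 + 9 = 26, det = 17·9 - (-1)² = 152.
Step 2 — discriminant:
  Δ = trace² - 4·det = 676 - 608 = 68.
Step 3 — eigenvalues:
  λ = (trace ± √Δ)/2 = (26 ± 8.2462)/2,
  λ_1 = 17.1231,  λ_2 = 8.8769.

Step 4 — unit eigenvector for λ_1: solve (Sigma - λ_1 I)v = 0. First row:
  (17 - 17.1231)·v_x + (-1)·v_y = 0, i.e. (-0.1231)·v_x + (-1)·v_y = 0,
  so v ∝ (b, λ_1 - a) = (-1, 0.1231); multiply by -1 so the first entry is positive: u = (1, -0.1231).
  ||u|| = √((1)² + (-0.1231)²) = √(1.0152) ≈ 1.0075,
  v_1 = u/||u|| ≈ (0.9925, -0.1222) (||v_1|| = 1).

λ_1 = 17.1231,  λ_2 = 8.8769;  v_1 ≈ (0.9925, -0.1222)


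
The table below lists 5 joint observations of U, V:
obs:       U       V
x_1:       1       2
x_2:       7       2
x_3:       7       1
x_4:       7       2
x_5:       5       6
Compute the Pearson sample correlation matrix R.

Step 1 — column means:
  mean(U) = (1 + 7 + 7 + 7 + 5) / 5 = 27/5 = 5.4
  mean(V) = (2 + 2 + 1 + 2 + 6) / 5 = 13/5 = 2.6

Step 2 — sample variances and covariances s[i,j] = (1/(n-1)) · Σ_k (x_{k,i} - mean_i) · (x_{k,j} - mean_j), with n-1 = 4:
  s[U,U] = ((-4.4)·(-4.4) + (1.6)·(1.6) + (1.6)·(1.6) + (1.6)·(1.6) + (-0.4)·(-0.4)) / 4 = 27.2/4 = 6.8
  s[U,V] = ((-4.4)·(-0.6) + (1.6)·(-0.6) + (1.6)·(-1.6) + (1.6)·(-0.6) + (-0.4)·(3.4)) / 4 = -3.2/4 = -0.8
  s[V,V] = ((-0.6)·(-0.6) + (-0.6)·(-0.6) + (-1.6)·(-1.6) + (-0.6)·(-0.6) + (3.4)·(3.4)) / 4 = 15.2/4 = 3.8
  Sample standard deviations s_i = √(s[i,i]):
  s(U) = √(6.8) = 2.6077
  s(V) = √(3.8) = 1.9494

Step 3 — r_{ij} = s_{ij} / (s_i · s_j):
  r[U,U] = 1 (diagonal).
  r[U,V] = -0.8 / (2.6077 · 1.9494) = -0.8 / 5.0833 = -0.1574
  r[V,V] = 1 (diagonal).

R is symmetric with unit diagonal. Assembling:

R = [[1, -0.1574],
 [-0.1574, 1]]


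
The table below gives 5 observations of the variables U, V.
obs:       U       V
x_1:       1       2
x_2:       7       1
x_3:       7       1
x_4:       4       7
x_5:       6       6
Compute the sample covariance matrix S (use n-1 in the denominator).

Step 1 — column means:
  mean(U) = (1 + 7 + 7 + 4 + 6) / 5 = 25/5 = 5
  mean(V) = (2 + 1 + 1 + 7 + 6) / 5 = 17/5 = 3.4

Step 2 — sample covariance S[i,j] = (1/(n-1)) · Σ_k (x_{k,i} - mean_i) · (x_{k,j} - mean_j), with n-1 = 4.
  S[U,U] = ((-4)·(-4) + (2)·(2) + (2)·(2) + (-1)·(-1) + (1)·(1)) / 4 = 26/4 = 6.5
  S[U,V] = ((-4)·(-1.4) + (2)·(-2.4) + (2)·(-2.4) + (-1)·(3.6) + (1)·(2.6)) / 4 = -5/4 = -1.25
  S[V,V] = ((-1.4)·(-1.4) + (-2.4)·(-2.4) + (-2.4)·(-2.4) + (3.6)·(3.6) + (2.6)·(2.6)) / 4 = 33.2/4 = 8.3

S is symmetric (S[j,i] = S[i,j]). Assembling:

S = [[6.5, -1.25],
 [-1.25, 8.3]]


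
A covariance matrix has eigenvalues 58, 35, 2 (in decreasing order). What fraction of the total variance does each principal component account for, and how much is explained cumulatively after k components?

Step 1 — total variance = trace(Sigma) = Σ λ_i = 58 + 35 + 2 = 95.

Step 2 — fraction explained by component i = λ_i / Σ λ:
  PC1: 58/95 = 0.6105
  PC2: 35/95 = 0.3684
  PC3: 2/95 = 0.0211

Step 3 — cumulative fraction after k components = (λ_1 + ... + λ_k) / Σ λ:
  k = 1: 58/95 = 0.6105
  k = 2: (58 + 35)/95 = 93/95 = 0.9789
  k = 3: (58 + 35 + 2)/95 = 95/95 = 1

Summary (fraction, with percent):

explained: PC1 0.6105 (61.05%), PC2 0.3684 (36.84%), PC3 0.0211 (2.11%);  cumulative: 0.6105, 0.9789, 1


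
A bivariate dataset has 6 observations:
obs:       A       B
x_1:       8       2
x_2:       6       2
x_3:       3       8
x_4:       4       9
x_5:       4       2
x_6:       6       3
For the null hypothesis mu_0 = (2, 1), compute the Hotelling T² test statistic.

Step 1 — sample mean vector:
  mean(A) = (8 + 6 + 3 + 4 + 4 + 6) / 6 = 31/6 = 5.1667
  mean(B) = (2 + 2 + 8 + 9 + 2 + 3) / 6 = 26/6 = 4.3333
  x̄ = (5.1667, 4.3333),  deviation x̄ - mu_0 = (5.1667, 4.3333) - (2, 1) = (3.1667, 3.3333).

Step 2 — sample covariance matrix, S[i,j] = (1/(n-1)) · Σ_k (x_{k,i} - mean_i) · (x_{k,j} - mean_j), divisor n-1 = 5:
  S[A,A] = ((2.8333)·(2.8333) + (0.8333)·(0.8333) + (-2.1667)·(-2.1667) + (-1.1667)·(-1.1667) + (-1.1667)·(-1.1667) + (0.8333)·(0.8333)) / 5 = 16.8333/5 = 3.3667
  S[A,B] = ((2.8333)·(-2.3333) + (0.8333)·(-2.3333) + (-2.1667)·(3.6667) + (-1.1667)·(4.6667) + (-1.1667)·(-2.3333) + (0.8333)·(-1.3333)) / 5 = -20.3333/5 = -4.0667
  S[B,B] = ((-2.3333)·(-2.3333) + (-2.3333)·(-2.3333) + (3.6667)·(3.6667) + (4.6667)·(4.6667) + (-2.3333)·(-2.3333) + (-1.3333)·(-1.3333)) / 5 = 53.3333/5 = 10.6667
  S = [[3.3667, -4.0667],
 [-4.0667, 10.6667]].

Step 3 — invert S. det(S) = 3.3667·10.6667 - (-4.0667)² = 19.3733.
  S^{-1} = (1/det) · [[d, -b], [-b, a]] = [[0.5506, 0.2099],
 [0.2099, 0.1738]].

Step 4 — quadratic form (x̄ - mu_0)^T · S^{-1} · (x̄ - mu_0):
  S^{-1} · (x̄ - mu_0) = (2.4432, 1.244),
  (x̄ - mu_0)^T · [...] = (3.1667)·(2.4432) + (3.3333)·(1.244) = 11.8835.

Step 5 — scale by n: T² = 6 · 11.8835 = 71.3008.

T² ≈ 71.3008


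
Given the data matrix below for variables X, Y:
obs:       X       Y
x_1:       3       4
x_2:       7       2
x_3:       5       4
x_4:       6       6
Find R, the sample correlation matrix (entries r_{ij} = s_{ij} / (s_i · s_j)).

Step 1 — column means:
  mean(X) = (3 + 7 + 5 + 6) / 4 = 21/4 = 5.25
  mean(Y) = (4 + 2 + 4 + 6) / 4 = 16/4 = 4

Step 2 — sample variances and covariances s[i,j] = (1/(n-1)) · Σ_k (x_{k,i} - mean_i) · (x_{k,j} - mean_j), with n-1 = 3:
  s[X,X] = ((-2.25)·(-2.25) + (1.75)·(1.75) + (-0.25)·(-0.25) + (0.75)·(0.75)) / 3 = 8.75/3 = 2.9167
  s[X,Y] = ((-2.25)·(0) + (1.75)·(-2) + (-0.25)·(0) + (0.75)·(2)) / 3 = -2/3 = -0.6667
  s[Y,Y] = ((0)·(0) + (-2)·(-2) + (0)·(0) + (2)·(2)) / 3 = 8/3 = 2.6667
  Sample standard deviations s_i = √(s[i,i]):
  s(X) = √(2.9167) = 1.7078
  s(Y) = √(2.6667) = 1.633

Step 3 — r_{ij} = s_{ij} / (s_i · s_j):
  r[X,X] = 1 (diagonal).
  r[X,Y] = -0.6667 / (1.7078 · 1.633) = -0.6667 / 2.7889 = -0.239
  r[Y,Y] = 1 (diagonal).

R is symmetric with unit diagonal. Assembling:

R = [[1, -0.239],
 [-0.239, 1]]


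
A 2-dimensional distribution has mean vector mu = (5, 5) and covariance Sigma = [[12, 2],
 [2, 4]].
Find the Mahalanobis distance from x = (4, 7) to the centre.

Step 1 — centre the observation: (x - mu) = (-1, 2).

Step 2 — invert Sigma. det(Sigma) = 12·4 - (2)² = 44.
  Sigma^{-1} = (1/det) · [[d, -b], [-b, a]] = [[0.0909, -0.0455],
 [-0.0455, 0.2727]].

Step 3 — form the quadratic (x - mu)^T · Sigma^{-1} · (x - mu):
  Sigma^{-1} · (x - mu) = (-0.1818, 0.5909).
  (x - mu)^T · [Sigma^{-1} · (x - mu)] = (-1)·(-0.1818) + (2)·(0.5909) = 1.3636.

Step 4 — take square root: d = √(1.3636) ≈ 1.1677.

d(x, mu) = √(1.3636) ≈ 1.1677


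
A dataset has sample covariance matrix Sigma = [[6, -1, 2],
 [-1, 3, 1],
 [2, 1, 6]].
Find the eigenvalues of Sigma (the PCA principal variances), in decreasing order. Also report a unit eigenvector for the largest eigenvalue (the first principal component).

Step 1 — characteristic polynomial p(λ) = det(λI - Sigma) = λ³ - tr·λ² + c_1·λ - det, where tr = trace, c_1 = sum of the principal 2×2 minors, det = det(Sigma):
  tr = 6 + 3 + 6 = 15,
  c_1 = (6·3 - (-1)²) + (6·6 - (2)²) + (3·6 - (1)²) = 17 + 32 + 17 = 66,
  det = 6·(3·6 - (1)²) - (-1)·((-1)·6 - (1)·(2)) + (2)·((-1)·(1) - 3·(2)) = 6·(17) - (-1)·(-8) + (2)·(-7) = 80.
  So p(λ) = λ³ - 15λ² + 66λ - 80.
Step 2 — look for an integer root (rational root theorem: any rational root is an integer divisor of 80). Testing λ = 2:
  p(2) = 8 - 60 + 132 - 80 = 0  ✓
  Dividing out (λ - 2): p(λ) = (λ - 2)(λ² - 13λ + 40).
Step 3 — remaining eigenvalues from the quadratic λ² - 13λ + 40 = 0:
  Δ = 13² - 4·40 = 169 - 160 = 9,  λ = (13 ± √9)/2 = (13 ± 3)/2 = 8 or 5.
  Sorted: λ_1 = 8,  λ_2 = 5,  λ_3 = 2  (check: sum = 15 = tr ✓).

Step 4 — unit eigenvector for λ_1 = 8: v spans the null space of (Sigma - λ_1 I), whose rows are
  r_1 = (-2, -1, 2),  r_2 = (-1, -5, 1),  r_3 = (2, 1, -2).
  v is orthogonal to every row, so take v ∝ r_1 × r_2 = ((-1)·(1) - (2)·(-5), (2)·(-1) - (-2)·(1), (-2)·(-5) - (-1)·(-1)) = (9, 0, 9).
  Rescale (divide by 9): u = (1, 0, 1).
  ||u|| = √((1)² + (0)² + (1)²) = √(2) ≈ 1.4142,  v_1 = u/||u|| ≈ (0.7071, 0, 0.7071) (||v_1|| = 1).

λ_1 = 8,  λ_2 = 5,  λ_3 = 2;  v_1 ≈ (0.7071, 0, 0.7071)


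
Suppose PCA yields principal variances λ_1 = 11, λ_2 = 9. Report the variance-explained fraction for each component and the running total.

Step 1 — total variance = trace(Sigma) = Σ λ_i = 11 + 9 = 20.

Step 2 — fraction explained by component i = λ_i / Σ λ:
  PC1: 11/20 = 0.55
  PC2: 9/20 = 0.45

Step 3 — cumulative fraction after k components = (λ_1 + ... + λ_k) / Σ λ:
  k = 1: 11/20 = 0.55
  k = 2: (11 + 9)/20 = 20/20 = 1

Summary (fraction, with percent):

explained: PC1 0.55 (55%), PC2 0.45 (45%);  cumulative: 0.55, 1


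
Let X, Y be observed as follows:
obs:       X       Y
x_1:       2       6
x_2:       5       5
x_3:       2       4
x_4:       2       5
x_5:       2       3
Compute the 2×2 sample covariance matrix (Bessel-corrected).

Step 1 — column means:
  mean(X) = (2 + 5 + 2 + 2 + 2) / 5 = 13/5 = 2.6
  mean(Y) = (6 + 5 + 4 + 5 + 3) / 5 = 23/5 = 4.6

Step 2 — sample covariance S[i,j] = (1/(n-1)) · Σ_k (x_{k,i} - mean_i) · (x_{k,j} - mean_j), with n-1 = 4.
  S[X,X] = ((-0.6)·(-0.6) + (2.4)·(2.4) + (-0.6)·(-0.6) + (-0.6)·(-0.6) + (-0.6)·(-0.6)) / 4 = 7.2/4 = 1.8
  S[X,Y] = ((-0.6)·(1.4) + (2.4)·(0.4) + (-0.6)·(-0.6) + (-0.6)·(0.4) + (-0.6)·(-1.6)) / 4 = 1.2/4 = 0.3
  S[Y,Y] = ((1.4)·(1.4) + (0.4)·(0.4) + (-0.6)·(-0.6) + (0.4)·(0.4) + (-1.6)·(-1.6)) / 4 = 5.2/4 = 1.3

S is symmetric (S[j,i] = S[i,j]). Assembling:

S = [[1.8, 0.3],
 [0.3, 1.3]]


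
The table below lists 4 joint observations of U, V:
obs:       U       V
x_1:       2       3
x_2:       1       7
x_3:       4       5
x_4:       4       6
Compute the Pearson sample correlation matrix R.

Step 1 — column means:
  mean(U) = (2 + 1 + 4 + 4) / 4 = 11/4 = 2.75
  mean(V) = (3 + 7 + 5 + 6) / 4 = 21/4 = 5.25

Step 2 — sample variances and covariances s[i,j] = (1/(n-1)) · Σ_k (x_{k,i} - mean_i) · (x_{k,j} - mean_j), with n-1 = 3:
  s[U,U] = ((-0.75)·(-0.75) + (-1.75)·(-1.75) + (1.25)·(1.25) + (1.25)·(1.25)) / 3 = 6.75/3 = 2.25
  s[U,V] = ((-0.75)·(-2.25) + (-1.75)·(1.75) + (1.25)·(-0.25) + (1.25)·(0.75)) / 3 = -0.75/3 = -0.25
  s[V,V] = ((-2.25)·(-2.25) + (1.75)·(1.75) + (-0.25)·(-0.25) + (0.75)·(0.75)) / 3 = 8.75/3 = 2.9167
  Sample standard deviations s_i = √(s[i,i]):
  s(U) = √(2.25) = 1.5
  s(V) = √(2.9167) = 1.7078

Step 3 — r_{ij} = s_{ij} / (s_i · s_j):
  r[U,U] = 1 (diagonal).
  r[U,V] = -0.25 / (1.5 · 1.7078) = -0.25 / 2.5617 = -0.0976
  r[V,V] = 1 (diagonal).

R is symmetric with unit diagonal. Assembling:

R = [[1, -0.0976],
 [-0.0976, 1]]


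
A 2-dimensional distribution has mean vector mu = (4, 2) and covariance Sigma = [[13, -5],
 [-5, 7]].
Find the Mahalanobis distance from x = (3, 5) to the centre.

Step 1 — centre the observation: (x - mu) = (-1, 3).

Step 2 — invert Sigma. det(Sigma) = 13·7 - (-5)² = 66.
  Sigma^{-1} = (1/det) · [[d, -b], [-b, a]] = [[0.1061, 0.0758],
 [0.0758, 0.197]].

Step 3 — form the quadratic (x - mu)^T · Sigma^{-1} · (x - mu):
  Sigma^{-1} · (x - mu) = (0.1212, 0.5152).
  (x - mu)^T · [Sigma^{-1} · (x - mu)] = (-1)·(0.1212) + (3)·(0.5152) = 1.4242.

Step 4 — take square root: d = √(1.4242) ≈ 1.1934.

d(x, mu) = √(1.4242) ≈ 1.1934


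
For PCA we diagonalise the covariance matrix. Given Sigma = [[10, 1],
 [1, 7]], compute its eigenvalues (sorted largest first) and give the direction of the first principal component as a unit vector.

Step 1 — characteristic polynomial of 2×2 Sigma:
  det(Sigma - λI) = λ² - trace · λ + det = 0.
  trace = 10 + 7 = 17, det = 10·7 - (1)² = 69.
Step 2 — discriminant:
  Δ = trace² - 4·det = 289 - 276 = 13.
Step 3 — eigenvalues:
  λ = (trace ± √Δ)/2 = (17 ± 3.6056)/2,
  λ_1 = 10.3028,  λ_2 = 6.6972.

Step 4 — unit eigenvector for λ_1: solve (Sigma - λ_1 I)v = 0. First row:
  (10 - 10.3028)·v_x + (1)·v_y = 0, i.e. (-0.3028)·v_x + (1)·v_y = 0,
  so v ∝ (b, λ_1 - a) = (1, 0.3028) = u.
  ||u|| = √((1)² + (0.3028)²) = √(1.0917) ≈ 1.0448,
  v_1 = u/||u|| ≈ (0.9571, 0.2898) (||v_1|| = 1).

λ_1 = 10.3028,  λ_2 = 6.6972;  v_1 ≈ (0.9571, 0.2898)


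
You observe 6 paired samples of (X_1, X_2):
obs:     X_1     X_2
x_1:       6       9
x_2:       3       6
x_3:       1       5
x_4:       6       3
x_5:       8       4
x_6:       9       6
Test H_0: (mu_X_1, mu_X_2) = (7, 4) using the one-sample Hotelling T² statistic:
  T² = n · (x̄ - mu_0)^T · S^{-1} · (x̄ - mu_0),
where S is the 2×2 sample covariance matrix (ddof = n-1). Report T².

Step 1 — sample mean vector:
  mean(X_1) = (6 + 3 + 1 + 6 + 8 + 9) / 6 = 33/6 = 5.5
  mean(X_2) = (9 + 6 + 5 + 3 + 4 + 6) / 6 = 33/6 = 5.5
  x̄ = (5.5, 5.5),  deviation x̄ - mu_0 = (5.5, 5.5) - (7, 4) = (-1.5, 1.5).

Step 2 — sample covariance matrix, S[i,j] = (1/(n-1)) · Σ_k (x_{k,i} - mean_i) · (x_{k,j} - mean_j), divisor n-1 = 5:
  S[X_1,X_1] = ((0.5)·(0.5) + (-2.5)·(-2.5) + (-4.5)·(-4.5) + (0.5)·(0.5) + (2.5)·(2.5) + (3.5)·(3.5)) / 5 = 45.5/5 = 9.1
  S[X_1,X_2] = ((0.5)·(3.5) + (-2.5)·(0.5) + (-4.5)·(-0.5) + (0.5)·(-2.5) + (2.5)·(-1.5) + (3.5)·(0.5)) / 5 = -0.5/5 = -0.1
  S[X_2,X_2] = ((3.5)·(3.5) + (0.5)·(0.5) + (-0.5)·(-0.5) + (-2.5)·(-2.5) + (-1.5)·(-1.5) + (0.5)·(0.5)) / 5 = 21.5/5 = 4.3
  S = [[9.1, -0.1],
 [-0.1, 4.3]].

Step 3 — invert S. det(S) = 9.1·4.3 - (-0.1)² = 39.12.
  S^{-1} = (1/det) · [[d, -b], [-b, a]] = [[0.1099, 0.0026],
 [0.0026, 0.2326]].

Step 4 — quadratic form (x̄ - mu_0)^T · S^{-1} · (x̄ - mu_0):
  S^{-1} · (x̄ - mu_0) = (-0.161, 0.3451),
  (x̄ - mu_0)^T · [...] = (-1.5)·(-0.161) + (1.5)·(0.3451) = 0.7592.

Step 5 — scale by n: T² = 6 · 0.7592 = 4.5552.

T² ≈ 4.5552


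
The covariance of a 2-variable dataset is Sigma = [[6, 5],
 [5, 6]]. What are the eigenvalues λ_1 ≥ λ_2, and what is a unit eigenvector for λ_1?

Step 1 — characteristic polynomial of 2×2 Sigma:
  det(Sigma - λI) = λ² - trace · λ + det = 0.
  trace = 6 + 6 = 12, det = 6·6 - (5)² = 11.
Step 2 — discriminant:
  Δ = trace² - 4·det = 144 - 44 = 100.
Step 3 — eigenvalues:
  λ = (trace ± √Δ)/2 = (12 ± 10)/2,
  λ_1 = 11,  λ_2 = 1.

Step 4 — unit eigenvector for λ_1: solve (Sigma - λ_1 I)v = 0. First row:
  (6 - 11)·v_x + (5)·v_y = 0, i.e. (-5)·v_x + (5)·v_y = 0,
  so v ∝ (b, λ_1 - a) = (5, 5) = u.
  ||u|| = √((5)² + (5)²) = √(50) ≈ 7.0711,
  v_1 = u/||u|| ≈ (0.7071, 0.7071) (||v_1|| = 1).

λ_1 = 11,  λ_2 = 1;  v_1 ≈ (0.7071, 0.7071)


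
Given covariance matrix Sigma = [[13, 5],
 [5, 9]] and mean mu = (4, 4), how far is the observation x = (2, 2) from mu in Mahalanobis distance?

Step 1 — centre the observation: (x - mu) = (-2, -2).

Step 2 — invert Sigma. det(Sigma) = 13·9 - (5)² = 92.
  Sigma^{-1} = (1/det) · [[d, -b], [-b, a]] = [[0.0978, -0.0543],
 [-0.0543, 0.1413]].

Step 3 — form the quadratic (x - mu)^T · Sigma^{-1} · (x - mu):
  Sigma^{-1} · (x - mu) = (-0.087, -0.1739).
  (x - mu)^T · [Sigma^{-1} · (x - mu)] = (-2)·(-0.087) + (-2)·(-0.1739) = 0.5217.

Step 4 — take square root: d = √(0.5217) ≈ 0.7223.

d(x, mu) = √(0.5217) ≈ 0.7223


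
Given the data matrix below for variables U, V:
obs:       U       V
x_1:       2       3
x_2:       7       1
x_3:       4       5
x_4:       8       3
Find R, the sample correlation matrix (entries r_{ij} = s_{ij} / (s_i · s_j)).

Step 1 — column means:
  mean(U) = (2 + 7 + 4 + 8) / 4 = 21/4 = 5.25
  mean(V) = (3 + 1 + 5 + 3) / 4 = 12/4 = 3

Step 2 — sample variances and covariances s[i,j] = (1/(n-1)) · Σ_k (x_{k,i} - mean_i) · (x_{k,j} - mean_j), with n-1 = 3:
  s[U,U] = ((-3.25)·(-3.25) + (1.75)·(1.75) + (-1.25)·(-1.25) + (2.75)·(2.75)) / 3 = 22.75/3 = 7.5833
  s[U,V] = ((-3.25)·(0) + (1.75)·(-2) + (-1.25)·(2) + (2.75)·(0)) / 3 = -6/3 = -2
  s[V,V] = ((0)·(0) + (-2)·(-2) + (2)·(2) + (0)·(0)) / 3 = 8/3 = 2.6667
  Sample standard deviations s_i = √(s[i,i]):
  s(U) = √(7.5833) = 2.7538
  s(V) = √(2.6667) = 1.633

Step 3 — r_{ij} = s_{ij} / (s_i · s_j):
  r[U,U] = 1 (diagonal).
  r[U,V] = -2 / (2.7538 · 1.633) = -2 / 4.4969 = -0.4447
  r[V,V] = 1 (diagonal).

R is symmetric with unit diagonal. Assembling:

R = [[1, -0.4447],
 [-0.4447, 1]]


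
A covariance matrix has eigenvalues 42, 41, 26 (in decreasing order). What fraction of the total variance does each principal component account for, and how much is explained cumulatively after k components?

Step 1 — total variance = trace(Sigma) = Σ λ_i = 42 + 41 + 26 = 109.

Step 2 — fraction explained by component i = λ_i / Σ λ:
  PC1: 42/109 = 0.3853
  PC2: 41/109 = 0.3761
  PC3: 26/109 = 0.2385

Step 3 — cumulative fraction after k components = (λ_1 + ... + λ_k) / Σ λ:
  k = 1: 42/109 = 0.3853
  k = 2: (42 + 41)/109 = 83/109 = 0.7615
  k = 3: (42 + 41 + 26)/109 = 109/109 = 1

Summary (fraction, with percent):

explained: PC1 0.3853 (38.53%), PC2 0.3761 (37.61%), PC3 0.2385 (23.85%);  cumulative: 0.3853, 0.7615, 1


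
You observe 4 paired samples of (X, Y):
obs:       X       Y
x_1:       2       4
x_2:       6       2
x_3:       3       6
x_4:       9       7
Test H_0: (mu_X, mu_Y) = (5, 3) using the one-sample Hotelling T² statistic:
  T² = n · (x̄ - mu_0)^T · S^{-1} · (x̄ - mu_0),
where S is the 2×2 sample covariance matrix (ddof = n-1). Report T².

Step 1 — sample mean vector:
  mean(X) = (2 + 6 + 3 + 9) / 4 = 20/4 = 5
  mean(Y) = (4 + 2 + 6 + 7) / 4 = 19/4 = 4.75
  x̄ = (5, 4.75),  deviation x̄ - mu_0 = (5, 4.75) - (5, 3) = (0, 1.75).

Step 2 — sample covariance matrix, S[i,j] = (1/(n-1)) · Σ_k (x_{k,i} - mean_i) · (x_{k,j} - mean_j), divisor n-1 = 3:
  S[X,X] = ((-3)·(-3) + (1)·(1) + (-2)·(-2) + (4)·(4)) / 3 = 30/3 = 10
  S[X,Y] = ((-3)·(-0.75) + (1)·(-2.75) + (-2)·(1.25) + (4)·(2.25)) / 3 = 6/3 = 2
  S[Y,Y] = ((-0.75)·(-0.75) + (-2.75)·(-2.75) + (1.25)·(1.25) + (2.25)·(2.25)) / 3 = 14.75/3 = 4.9167
  S = [[10, 2],
 [2, 4.9167]].

Step 3 — invert S. det(S) = 10·4.9167 - (2)² = 45.1667.
  S^{-1} = (1/det) · [[d, -b], [-b, a]] = [[0.1089, -0.0443],
 [-0.0443, 0.2214]].

Step 4 — quadratic form (x̄ - mu_0)^T · S^{-1} · (x̄ - mu_0):
  S^{-1} · (x̄ - mu_0) = (-0.0775, 0.3875),
  (x̄ - mu_0)^T · [...] = (0)·(-0.0775) + (1.75)·(0.3875) = 0.678.

Step 5 — scale by n: T² = 4 · 0.678 = 2.7122.

T² ≈ 2.7122


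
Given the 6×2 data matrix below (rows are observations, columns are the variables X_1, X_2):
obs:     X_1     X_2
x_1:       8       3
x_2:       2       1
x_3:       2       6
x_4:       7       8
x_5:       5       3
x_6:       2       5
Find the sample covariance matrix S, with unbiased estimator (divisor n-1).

Step 1 — column means:
  mean(X_1) = (8 + 2 + 2 + 7 + 5 + 2) / 6 = 26/6 = 4.3333
  mean(X_2) = (3 + 1 + 6 + 8 + 3 + 5) / 6 = 26/6 = 4.3333

Step 2 — sample covariance S[i,j] = (1/(n-1)) · Σ_k (x_{k,i} - mean_i) · (x_{k,j} - mean_j), with n-1 = 5.
  S[X_1,X_1] = ((3.6667)·(3.6667) + (-2.3333)·(-2.3333) + (-2.3333)·(-2.3333) + (2.6667)·(2.6667) + (0.6667)·(0.6667) + (-2.3333)·(-2.3333)) / 5 = 37.3333/5 = 7.4667
  S[X_1,X_2] = ((3.6667)·(-1.3333) + (-2.3333)·(-3.3333) + (-2.3333)·(1.6667) + (2.6667)·(3.6667) + (0.6667)·(-1.3333) + (-2.3333)·(0.6667)) / 5 = 6.3333/5 = 1.2667
  S[X_2,X_2] = ((-1.3333)·(-1.3333) + (-3.3333)·(-3.3333) + (1.6667)·(1.6667) + (3.6667)·(3.6667) + (-1.3333)·(-1.3333) + (0.6667)·(0.6667)) / 5 = 31.3333/5 = 6.2667

S is symmetric (S[j,i] = S[i,j]). Assembling:

S = [[7.4667, 1.2667],
 [1.2667, 6.2667]]


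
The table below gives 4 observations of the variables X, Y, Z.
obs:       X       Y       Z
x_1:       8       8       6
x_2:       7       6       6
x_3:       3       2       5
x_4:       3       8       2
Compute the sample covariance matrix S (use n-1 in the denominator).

Step 1 — column means:
  mean(X) = (8 + 7 + 3 + 3) / 4 = 21/4 = 5.25
  mean(Y) = (8 + 6 + 2 + 8) / 4 = 24/4 = 6
  mean(Z) = (6 + 6 + 5 + 2) / 4 = 19/4 = 4.75

Step 2 — sample covariance S[i,j] = (1/(n-1)) · Σ_k (x_{k,i} - mean_i) · (x_{k,j} - mean_j), with n-1 = 3.
  S[X,X] = ((2.75)·(2.75) + (1.75)·(1.75) + (-2.25)·(-2.25) + (-2.25)·(-2.25)) / 3 = 20.75/3 = 6.9167
  S[X,Y] = ((2.75)·(2) + (1.75)·(0) + (-2.25)·(-4) + (-2.25)·(2)) / 3 = 10/3 = 3.3333
  S[X,Z] = ((2.75)·(1.25) + (1.75)·(1.25) + (-2.25)·(0.25) + (-2.25)·(-2.75)) / 3 = 11.25/3 = 3.75
  S[Y,Y] = ((2)·(2) + (0)·(0) + (-4)·(-4) + (2)·(2)) / 3 = 24/3 = 8
  S[Y,Z] = ((2)·(1.25) + (0)·(1.25) + (-4)·(0.25) + (2)·(-2.75)) / 3 = -4/3 = -1.3333
  S[Z,Z] = ((1.25)·(1.25) + (1.25)·(1.25) + (0.25)·(0.25) + (-2.75)·(-2.75)) / 3 = 10.75/3 = 3.5833

S is symmetric (S[j,i] = S[i,j]). Assembling:

S = [[6.9167, 3.3333, 3.75],
 [3.3333, 8, -1.3333],
 [3.75, -1.3333, 3.5833]]


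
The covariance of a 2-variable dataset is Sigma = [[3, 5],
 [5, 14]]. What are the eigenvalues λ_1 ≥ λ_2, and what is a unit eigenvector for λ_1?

Step 1 — characteristic polynomial of 2×2 Sigma:
  det(Sigma - λI) = λ² - trace · λ + det = 0.
  trace = 3 + 14 = 17, det = 3·14 - (5)² = 17.
Step 2 — discriminant:
  Δ = trace² - 4·det = 289 - 68 = 221.
Step 3 — eigenvalues:
  λ = (trace ± √Δ)/2 = (17 ± 14.8661)/2,
  λ_1 = 15.933,  λ_2 = 1.067.

Step 4 — unit eigenvector for λ_1: solve (Sigma - λ_1 I)v = 0. First row:
  (3 - 15.933)·v_x + (5)·v_y = 0, i.e. (-12.933)·v_x + (5)·v_y = 0,
  so v ∝ (b, λ_1 - a) = (5, 12.933) = u.
  ||u|| = √((5)² + (12.933)²) = √(192.2634) ≈ 13.8659,
  v_1 = u/||u|| ≈ (0.3606, 0.9327) (||v_1|| = 1).

λ_1 = 15.933,  λ_2 = 1.067;  v_1 ≈ (0.3606, 0.9327)


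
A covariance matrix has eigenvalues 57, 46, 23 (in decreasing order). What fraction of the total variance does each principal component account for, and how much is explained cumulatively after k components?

Step 1 — total variance = trace(Sigma) = Σ λ_i = 57 + 46 + 23 = 126.

Step 2 — fraction explained by component i = λ_i / Σ λ:
  PC1: 57/126 = 0.4524
  PC2: 46/126 = 0.3651
  PC3: 23/126 = 0.1825

Step 3 — cumulative fraction after k components = (λ_1 + ... + λ_k) / Σ λ:
  k = 1: 57/126 = 0.4524
  k = 2: (57 + 46)/126 = 103/126 = 0.8175
  k = 3: (57 + 46 + 23)/126 = 126/126 = 1

Summary (fraction, with percent):

explained: PC1 0.4524 (45.24%), PC2 0.3651 (36.51%), PC3 0.1825 (18.25%);  cumulative: 0.4524, 0.8175, 1


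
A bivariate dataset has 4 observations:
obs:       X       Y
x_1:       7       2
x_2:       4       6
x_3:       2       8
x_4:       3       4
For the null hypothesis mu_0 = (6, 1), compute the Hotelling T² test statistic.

Step 1 — sample mean vector:
  mean(X) = (7 + 4 + 2 + 3) / 4 = 16/4 = 4
  mean(Y) = (2 + 6 + 8 + 4) / 4 = 20/4 = 5
  x̄ = (4, 5),  deviation x̄ - mu_0 = (4, 5) - (6, 1) = (-2, 4).

Step 2 — sample covariance matrix, S[i,j] = (1/(n-1)) · Σ_k (x_{k,i} - mean_i) · (x_{k,j} - mean_j), divisor n-1 = 3:
  S[X,X] = ((3)·(3) + (0)·(0) + (-2)·(-2) + (-1)·(-1)) / 3 = 14/3 = 4.6667
  S[X,Y] = ((3)·(-3) + (0)·(1) + (-2)·(3) + (-1)·(-1)) / 3 = -14/3 = -4.6667
  S[Y,Y] = ((-3)·(-3) + (1)·(1) + (3)·(3) + (-1)·(-1)) / 3 = 20/3 = 6.6667
  S = [[4.6667, -4.6667],
 [-4.6667, 6.6667]].

Step 3 — invert S. det(S) = 4.6667·6.6667 - (-4.6667)² = 9.3333.
  S^{-1} = (1/det) · [[d, -b], [-b, a]] = [[0.7143, 0.5],
 [0.5, 0.5]].

Step 4 — quadratic form (x̄ - mu_0)^T · S^{-1} · (x̄ - mu_0):
  S^{-1} · (x̄ - mu_0) = (0.5714, 1),
  (x̄ - mu_0)^T · [...] = (-2)·(0.5714) + (4)·(1) = 2.8571.

Step 5 — scale by n: T² = 4 · 2.8571 = 11.4286.

T² ≈ 11.4286


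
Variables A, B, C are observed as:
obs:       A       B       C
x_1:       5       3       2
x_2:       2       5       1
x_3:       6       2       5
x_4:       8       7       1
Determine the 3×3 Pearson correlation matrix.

Step 1 — column means:
  mean(A) = (5 + 2 + 6 + 8) / 4 = 21/4 = 5.25
  mean(B) = (3 + 5 + 2 + 7) / 4 = 17/4 = 4.25
  mean(C) = (2 + 1 + 5 + 1) / 4 = 9/4 = 2.25

Step 2 — sample variances and covariances s[i,j] = (1/(n-1)) · Σ_k (x_{k,i} - mean_i) · (x_{k,j} - mean_j), with n-1 = 3:
  s[A,A] = ((-0.25)·(-0.25) + (-3.25)·(-3.25) + (0.75)·(0.75) + (2.75)·(2.75)) / 3 = 18.75/3 = 6.25
  s[A,B] = ((-0.25)·(-1.25) + (-3.25)·(0.75) + (0.75)·(-2.25) + (2.75)·(2.75)) / 3 = 3.75/3 = 1.25
  s[A,C] = ((-0.25)·(-0.25) + (-3.25)·(-1.25) + (0.75)·(2.75) + (2.75)·(-1.25)) / 3 = 2.75/3 = 0.9167
  s[B,B] = ((-1.25)·(-1.25) + (0.75)·(0.75) + (-2.25)·(-2.25) + (2.75)·(2.75)) / 3 = 14.75/3 = 4.9167
  s[B,C] = ((-1.25)·(-0.25) + (0.75)·(-1.25) + (-2.25)·(2.75) + (2.75)·(-1.25)) / 3 = -10.25/3 = -3.4167
  s[C,C] = ((-0.25)·(-0.25) + (-1.25)·(-1.25) + (2.75)·(2.75) + (-1.25)·(-1.25)) / 3 = 10.75/3 = 3.5833
  Sample standard deviations s_i = √(s[i,i]):
  s(A) = √(6.25) = 2.5
  s(B) = √(4.9167) = 2.2174
  s(C) = √(3.5833) = 1.893

Step 3 — r_{ij} = s_{ij} / (s_i · s_j):
  r[A,A] = 1 (diagonal).
  r[A,B] = 1.25 / (2.5 · 2.2174) = 1.25 / 5.5434 = 0.2255
  r[A,C] = 0.9167 / (2.5 · 1.893) = 0.9167 / 4.7324 = 0.1937
  r[B,B] = 1 (diagonal).
  r[B,C] = -3.4167 / (2.2174 · 1.893) = -3.4167 / 4.1974 = -0.814
  r[C,C] = 1 (diagonal).

R is symmetric with unit diagonal. Assembling:

R = [[1, 0.2255, 0.1937],
 [0.2255, 1, -0.814],
 [0.1937, -0.814, 1]]


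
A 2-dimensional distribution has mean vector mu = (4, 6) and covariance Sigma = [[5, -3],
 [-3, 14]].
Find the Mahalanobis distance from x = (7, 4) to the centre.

Step 1 — centre the observation: (x - mu) = (3, -2).

Step 2 — invert Sigma. det(Sigma) = 5·14 - (-3)² = 61.
  Sigma^{-1} = (1/det) · [[d, -b], [-b, a]] = [[0.2295, 0.0492],
 [0.0492, 0.082]].

Step 3 — form the quadratic (x - mu)^T · Sigma^{-1} · (x - mu):
  Sigma^{-1} · (x - mu) = (0.5902, -0.0164).
  (x - mu)^T · [Sigma^{-1} · (x - mu)] = (3)·(0.5902) + (-2)·(-0.0164) = 1.8033.

Step 4 — take square root: d = √(1.8033) ≈ 1.3429.

d(x, mu) = √(1.8033) ≈ 1.3429


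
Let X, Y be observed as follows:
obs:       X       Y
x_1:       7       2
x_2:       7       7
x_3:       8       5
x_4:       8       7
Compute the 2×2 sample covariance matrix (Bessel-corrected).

Step 1 — column means:
  mean(X) = (7 + 7 + 8 + 8) / 4 = 30/4 = 7.5
  mean(Y) = (2 + 7 + 5 + 7) / 4 = 21/4 = 5.25

Step 2 — sample covariance S[i,j] = (1/(n-1)) · Σ_k (x_{k,i} - mean_i) · (x_{k,j} - mean_j), with n-1 = 3.
  S[X,X] = ((-0.5)·(-0.5) + (-0.5)·(-0.5) + (0.5)·(0.5) + (0.5)·(0.5)) / 3 = 1/3 = 0.3333
  S[X,Y] = ((-0.5)·(-3.25) + (-0.5)·(1.75) + (0.5)·(-0.25) + (0.5)·(1.75)) / 3 = 1.5/3 = 0.5
  S[Y,Y] = ((-3.25)·(-3.25) + (1.75)·(1.75) + (-0.25)·(-0.25) + (1.75)·(1.75)) / 3 = 16.75/3 = 5.5833

S is symmetric (S[j,i] = S[i,j]). Assembling:

S = [[0.3333, 0.5],
 [0.5, 5.5833]]


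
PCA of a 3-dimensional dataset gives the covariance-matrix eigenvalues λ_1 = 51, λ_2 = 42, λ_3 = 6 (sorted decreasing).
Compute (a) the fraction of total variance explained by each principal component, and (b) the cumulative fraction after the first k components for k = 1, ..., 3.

Step 1 — total variance = trace(Sigma) = Σ λ_i = 51 + 42 + 6 = 99.

Step 2 — fraction explained by component i = λ_i / Σ λ:
  PC1: 51/99 = 0.5152
  PC2: 42/99 = 0.4242
  PC3: 6/99 = 0.0606

Step 3 — cumulative fraction after k components = (λ_1 + ... + λ_k) / Σ λ:
  k = 1: 51/99 = 0.5152
  k = 2: (51 + 42)/99 = 93/99 = 0.9394
  k = 3: (51 + 42 + 6)/99 = 99/99 = 1

Summary (fraction, with percent):

explained: PC1 0.5152 (51.52%), PC2 0.4242 (42.42%), PC3 0.0606 (6.06%);  cumulative: 0.5152, 0.9394, 1


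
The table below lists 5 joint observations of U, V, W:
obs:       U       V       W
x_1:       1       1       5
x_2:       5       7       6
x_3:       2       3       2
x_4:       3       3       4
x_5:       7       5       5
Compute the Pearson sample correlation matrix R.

Step 1 — column means:
  mean(U) = (1 + 5 + 2 + 3 + 7) / 5 = 18/5 = 3.6
  mean(V) = (1 + 7 + 3 + 3 + 5) / 5 = 19/5 = 3.8
  mean(W) = (5 + 6 + 2 + 4 + 5) / 5 = 22/5 = 4.4

Step 2 — sample variances and covariances s[i,j] = (1/(n-1)) · Σ_k (x_{k,i} - mean_i) · (x_{k,j} - mean_j), with n-1 = 4:
  s[U,U] = ((-2.6)·(-2.6) + (1.4)·(1.4) + (-1.6)·(-1.6) + (-0.6)·(-0.6) + (3.4)·(3.4)) / 4 = 23.2/4 = 5.8
  s[U,V] = ((-2.6)·(-2.8) + (1.4)·(3.2) + (-1.6)·(-0.8) + (-0.6)·(-0.8) + (3.4)·(1.2)) / 4 = 17.6/4 = 4.4
  s[U,W] = ((-2.6)·(0.6) + (1.4)·(1.6) + (-1.6)·(-2.4) + (-0.6)·(-0.4) + (3.4)·(0.6)) / 4 = 6.8/4 = 1.7
  s[V,V] = ((-2.8)·(-2.8) + (3.2)·(3.2) + (-0.8)·(-0.8) + (-0.8)·(-0.8) + (1.2)·(1.2)) / 4 = 20.8/4 = 5.2
  s[V,W] = ((-2.8)·(0.6) + (3.2)·(1.6) + (-0.8)·(-2.4) + (-0.8)·(-0.4) + (1.2)·(0.6)) / 4 = 6.4/4 = 1.6
  s[W,W] = ((0.6)·(0.6) + (1.6)·(1.6) + (-2.4)·(-2.4) + (-0.4)·(-0.4) + (0.6)·(0.6)) / 4 = 9.2/4 = 2.3
  Sample standard deviations s_i = √(s[i,i]):
  s(U) = √(5.8) = 2.4083
  s(V) = √(5.2) = 2.2804
  s(W) = √(2.3) = 1.5166

Step 3 — r_{ij} = s_{ij} / (s_i · s_j):
  r[U,U] = 1 (diagonal).
  r[U,V] = 4.4 / (2.4083 · 2.2804) = 4.4 / 5.4918 = 0.8012
  r[U,W] = 1.7 / (2.4083 · 1.5166) = 1.7 / 3.6524 = 0.4654
  r[V,V] = 1 (diagonal).
  r[V,W] = 1.6 / (2.2804 · 1.5166) = 1.6 / 3.4583 = 0.4627
  r[W,W] = 1 (diagonal).

R is symmetric with unit diagonal. Assembling:

R = [[1, 0.8012, 0.4654],
 [0.8012, 1, 0.4627],
 [0.4654, 0.4627, 1]]


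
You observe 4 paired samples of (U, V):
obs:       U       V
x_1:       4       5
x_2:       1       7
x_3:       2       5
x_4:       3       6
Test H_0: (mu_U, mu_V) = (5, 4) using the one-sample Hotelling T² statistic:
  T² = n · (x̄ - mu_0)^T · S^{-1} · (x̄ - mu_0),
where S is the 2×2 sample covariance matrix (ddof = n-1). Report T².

Step 1 — sample mean vector:
  mean(U) = (4 + 1 + 2 + 3) / 4 = 10/4 = 2.5
  mean(V) = (5 + 7 + 5 + 6) / 4 = 23/4 = 5.75
  x̄ = (2.5, 5.75),  deviation x̄ - mu_0 = (2.5, 5.75) - (5, 4) = (-2.5, 1.75).

Step 2 — sample covariance matrix, S[i,j] = (1/(n-1)) · Σ_k (x_{k,i} - mean_i) · (x_{k,j} - mean_j), divisor n-1 = 3:
  S[U,U] = ((1.5)·(1.5) + (-1.5)·(-1.5) + (-0.5)·(-0.5) + (0.5)·(0.5)) / 3 = 5/3 = 1.6667
  S[U,V] = ((1.5)·(-0.75) + (-1.5)·(1.25) + (-0.5)·(-0.75) + (0.5)·(0.25)) / 3 = -2.5/3 = -0.8333
  S[V,V] = ((-0.75)·(-0.75) + (1.25)·(1.25) + (-0.75)·(-0.75) + (0.25)·(0.25)) / 3 = 2.75/3 = 0.9167
  S = [[1.6667, -0.8333],
 [-0.8333, 0.9167]].

Step 3 — invert S. det(S) = 1.6667·0.9167 - (-0.8333)² = 0.8333.
  S^{-1} = (1/det) · [[d, -b], [-b, a]] = [[1.1, 1],
 [1, 2]].

Step 4 — quadratic form (x̄ - mu_0)^T · S^{-1} · (x̄ - mu_0):
  S^{-1} · (x̄ - mu_0) = (-1, 1),
  (x̄ - mu_0)^T · [...] = (-2.5)·(-1) + (1.75)·(1) = 4.25.

Step 5 — scale by n: T² = 4 · 4.25 = 17.

T² ≈ 17
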